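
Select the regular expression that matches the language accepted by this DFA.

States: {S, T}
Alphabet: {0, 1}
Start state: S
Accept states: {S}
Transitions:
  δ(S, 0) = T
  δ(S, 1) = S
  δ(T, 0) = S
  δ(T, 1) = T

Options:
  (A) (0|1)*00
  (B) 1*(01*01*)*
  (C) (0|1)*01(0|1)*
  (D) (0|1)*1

Check each option against the DFA on short strings; one disagreement eliminates an option:
  (A) (0|1)*00: on ε the DFA stays in S and accepts (S ∈ Accept), but the regex does not match it → eliminate
  (B) 1*(01*01*)*: agrees with the DFA on every string of length ≤ 6
  (C) (0|1)*01(0|1)*: on ε the DFA stays in S and accepts (S ∈ Accept), but the regex does not match it → eliminate
  (D) (0|1)*1: on ε the DFA stays in S and accepts (S ∈ Accept), but the regex does not match it → eliminate
Only (B) is consistent with the DFA.
(B) 1*(01*01*)*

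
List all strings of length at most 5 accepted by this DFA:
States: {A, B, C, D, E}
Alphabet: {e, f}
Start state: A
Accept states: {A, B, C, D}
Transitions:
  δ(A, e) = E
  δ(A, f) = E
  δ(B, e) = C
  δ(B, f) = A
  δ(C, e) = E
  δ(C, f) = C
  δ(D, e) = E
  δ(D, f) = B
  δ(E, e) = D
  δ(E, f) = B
ε, ee, ef, fe, ff, eef, efe, eff, fef, ffe, fff, eeee, eeef, eefe, eeff, efef, feee, feef, fefe, feff, ffef, eeeef, eeefe, eeeff, eefef, efeee, efeef, efeff, effee, effef, efffe, effff, feeef, feefe, feeff, fefef, ffeee, ffeef, ffeff, fffee, fffef, ffffe, fffff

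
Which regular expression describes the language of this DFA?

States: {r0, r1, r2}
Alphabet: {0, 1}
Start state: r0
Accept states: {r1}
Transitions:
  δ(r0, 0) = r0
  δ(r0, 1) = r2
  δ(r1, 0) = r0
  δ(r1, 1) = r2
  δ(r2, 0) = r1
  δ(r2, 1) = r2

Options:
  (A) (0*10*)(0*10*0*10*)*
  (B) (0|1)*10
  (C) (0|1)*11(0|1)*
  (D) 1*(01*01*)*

Check each option against the DFA on short strings; one disagreement eliminates an option:
  (A) (0*10*)(0*10*0*10*)*: on '1' the DFA goes r0 → r2 and rejects (r2 ∉ Accept), but the regex matches it → eliminate
  (B) (0|1)*10: agrees with the DFA on every string of length ≤ 6
  (C) (0|1)*11(0|1)*: on '10' the DFA goes r0 → r2 → r1 and accepts (r1 ∈ Accept), but the regex does not match it → eliminate
  (D) 1*(01*01*)*: on ε the DFA stays in r0 and rejects (r0 ∉ Accept), but the regex matches it → eliminate
Only (B) is consistent with the DFA.
(B) (0|1)*10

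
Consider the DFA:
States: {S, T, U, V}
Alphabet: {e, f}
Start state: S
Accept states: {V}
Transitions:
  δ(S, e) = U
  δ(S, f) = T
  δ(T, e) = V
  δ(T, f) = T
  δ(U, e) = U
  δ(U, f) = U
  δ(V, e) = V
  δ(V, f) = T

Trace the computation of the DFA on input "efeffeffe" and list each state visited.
read 'e': S → U
  read 'f': U → U
  read 'e': U → U
  read 'f': U → U
  read 'f': U → U
  read 'e': U → U
  read 'f': U → U
  read 'f': U → U
  read 'e': U → U
S -> U -> U -> U -> U -> U -> U -> U -> U -> U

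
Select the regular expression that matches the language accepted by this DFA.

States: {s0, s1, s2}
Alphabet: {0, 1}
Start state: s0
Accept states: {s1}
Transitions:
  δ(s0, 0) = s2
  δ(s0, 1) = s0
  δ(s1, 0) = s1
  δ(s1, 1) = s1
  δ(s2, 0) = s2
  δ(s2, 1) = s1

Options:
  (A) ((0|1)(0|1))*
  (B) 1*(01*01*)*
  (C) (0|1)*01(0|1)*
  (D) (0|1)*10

Check each option against the DFA on short strings; one disagreement eliminates an option:
  (A) ((0|1)(0|1))*: on ε the DFA stays in s0 and rejects (s0 ∉ Accept), but the regex matches it → eliminate
  (B) 1*(01*01*)*: on ε the DFA stays in s0 and rejects (s0 ∉ Accept), but the regex matches it → eliminate
  (C) (0|1)*01(0|1)*: agrees with the DFA on every string of length ≤ 6
  (D) (0|1)*10: on '01' the DFA goes s0 → s2 → s1 and accepts (s1 ∈ Accept), but the regex does not match it → eliminate
Only (C) is consistent with the DFA.
(C) (0|1)*01(0|1)*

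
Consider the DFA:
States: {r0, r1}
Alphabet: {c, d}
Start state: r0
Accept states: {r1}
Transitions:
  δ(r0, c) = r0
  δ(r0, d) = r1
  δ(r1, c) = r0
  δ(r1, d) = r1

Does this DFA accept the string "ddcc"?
Processing string "ddcc":
  r0 --d--> r1
  r1 --d--> r1
  r1 --c--> r0
  r0 --c--> r0
Final state: r0
Accept states: {r1}
No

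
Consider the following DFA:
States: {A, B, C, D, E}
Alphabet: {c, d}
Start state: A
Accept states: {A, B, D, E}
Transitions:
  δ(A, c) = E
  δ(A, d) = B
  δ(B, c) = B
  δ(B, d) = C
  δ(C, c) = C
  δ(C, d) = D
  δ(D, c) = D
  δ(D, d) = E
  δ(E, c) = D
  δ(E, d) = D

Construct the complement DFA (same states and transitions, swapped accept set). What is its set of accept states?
Complement accept states = All states \ Original accept states
= {A, B, C, D, E} \ {A, B, D, E}
{C}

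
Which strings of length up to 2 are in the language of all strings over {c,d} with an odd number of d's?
d, cd, dc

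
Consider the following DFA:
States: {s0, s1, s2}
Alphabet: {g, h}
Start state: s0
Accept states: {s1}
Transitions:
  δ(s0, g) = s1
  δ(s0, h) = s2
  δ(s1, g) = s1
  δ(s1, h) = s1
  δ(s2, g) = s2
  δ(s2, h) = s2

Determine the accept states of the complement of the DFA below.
Complement accept states = All states \ Original accept states
= {s0, s1, s2} \ {s1}
{s0, s2}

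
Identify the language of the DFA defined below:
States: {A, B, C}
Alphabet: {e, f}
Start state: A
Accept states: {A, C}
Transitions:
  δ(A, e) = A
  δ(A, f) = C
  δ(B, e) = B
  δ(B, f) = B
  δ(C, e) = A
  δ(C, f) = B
Testing a few strings:
  'f' → accept
  'feee' → accept
  'e' → accept
  'eefe' → accept
State roles: A=last symbol not f (ok); B=saw ff (dead); C=last symbol f (ok)
All strings over {e,f} with no two consecutive f's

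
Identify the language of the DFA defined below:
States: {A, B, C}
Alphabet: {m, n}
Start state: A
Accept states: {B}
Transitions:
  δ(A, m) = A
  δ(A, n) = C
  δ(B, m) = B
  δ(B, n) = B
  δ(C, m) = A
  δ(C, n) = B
Testing a few strings:
  'nnnn' → accept
  'nn' → accept
  'nmnm' → reject
  'n' → reject
State roles: A=no progress toward nn; B=substring nn seen; C=one trailing n
All strings over {m,n} containing the substring nn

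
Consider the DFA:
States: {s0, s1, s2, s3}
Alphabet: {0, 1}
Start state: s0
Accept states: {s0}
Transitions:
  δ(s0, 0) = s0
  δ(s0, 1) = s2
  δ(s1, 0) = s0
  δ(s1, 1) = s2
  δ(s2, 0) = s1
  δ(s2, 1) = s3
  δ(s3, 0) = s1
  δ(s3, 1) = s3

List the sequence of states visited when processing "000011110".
read '0': s0 → s0
  read '0': s0 → s0
  read '0': s0 → s0
  read '0': s0 → s0
  read '1': s0 → s2
  read '1': s2 → s3
  read '1': s3 → s3
  read '1': s3 → s3
  read '0': s3 → s1
s0 -> s0 -> s0 -> s0 -> s0 -> s2 -> s3 -> s3 -> s3 -> s1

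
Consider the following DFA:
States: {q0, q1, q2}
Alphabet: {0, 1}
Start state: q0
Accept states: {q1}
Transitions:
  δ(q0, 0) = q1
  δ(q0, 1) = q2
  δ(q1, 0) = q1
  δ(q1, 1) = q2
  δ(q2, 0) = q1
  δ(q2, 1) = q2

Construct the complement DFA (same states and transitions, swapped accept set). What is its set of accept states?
Complement accept states = All states \ Original accept states
= {q0, q1, q2} \ {q1}
{q0, q2}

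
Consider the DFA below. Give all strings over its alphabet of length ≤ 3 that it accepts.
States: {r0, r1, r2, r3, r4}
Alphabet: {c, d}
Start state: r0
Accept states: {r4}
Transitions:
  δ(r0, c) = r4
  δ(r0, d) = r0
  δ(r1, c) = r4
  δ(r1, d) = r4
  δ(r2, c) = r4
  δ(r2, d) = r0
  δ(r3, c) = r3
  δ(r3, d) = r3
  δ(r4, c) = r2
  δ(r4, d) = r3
c, dc, ccc, ddc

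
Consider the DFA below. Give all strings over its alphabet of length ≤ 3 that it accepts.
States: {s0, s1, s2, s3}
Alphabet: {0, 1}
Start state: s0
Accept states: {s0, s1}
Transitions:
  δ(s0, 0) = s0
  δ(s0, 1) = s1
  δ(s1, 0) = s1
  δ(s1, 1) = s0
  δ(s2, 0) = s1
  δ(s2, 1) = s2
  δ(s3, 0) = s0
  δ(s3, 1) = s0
ε, 0, 1, 00, 01, 10, 11, 000, 001, 010, 011, 100, 101, 110, 111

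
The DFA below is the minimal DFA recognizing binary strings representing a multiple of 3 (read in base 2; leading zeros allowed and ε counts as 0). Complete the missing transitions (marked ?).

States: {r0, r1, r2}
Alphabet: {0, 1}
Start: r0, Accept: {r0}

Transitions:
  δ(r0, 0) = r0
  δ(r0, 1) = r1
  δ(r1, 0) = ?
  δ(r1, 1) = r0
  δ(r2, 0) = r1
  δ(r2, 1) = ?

From the language and accept set, identify what each state tracks — r0: value ≡ 0 (mod 3); r1: value ≡ 1 (mod 3); r2: value ≡ 2 (mod 3).
Each missing δ(q, a) is the state matching the new tracked value after reading a.
δ(r1, 0) = r2; δ(r2, 1) = r2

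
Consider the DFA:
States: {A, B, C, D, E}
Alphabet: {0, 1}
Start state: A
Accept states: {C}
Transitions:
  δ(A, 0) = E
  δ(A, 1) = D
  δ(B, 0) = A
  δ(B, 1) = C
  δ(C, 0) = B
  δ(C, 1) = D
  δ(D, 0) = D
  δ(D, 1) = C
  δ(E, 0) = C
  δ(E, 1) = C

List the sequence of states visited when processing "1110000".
read '1': A → D
  read '1': D → C
  read '1': C → D
  read '0': D → D
  read '0': D → D
  read '0': D → D
  read '0': D → D
A -> D -> C -> D -> D -> D -> D -> D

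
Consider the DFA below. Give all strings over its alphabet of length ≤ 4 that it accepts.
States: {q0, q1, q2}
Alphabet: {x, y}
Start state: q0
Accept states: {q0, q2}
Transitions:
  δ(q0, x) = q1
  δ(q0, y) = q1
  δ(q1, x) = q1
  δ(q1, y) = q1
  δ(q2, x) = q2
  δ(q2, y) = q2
ε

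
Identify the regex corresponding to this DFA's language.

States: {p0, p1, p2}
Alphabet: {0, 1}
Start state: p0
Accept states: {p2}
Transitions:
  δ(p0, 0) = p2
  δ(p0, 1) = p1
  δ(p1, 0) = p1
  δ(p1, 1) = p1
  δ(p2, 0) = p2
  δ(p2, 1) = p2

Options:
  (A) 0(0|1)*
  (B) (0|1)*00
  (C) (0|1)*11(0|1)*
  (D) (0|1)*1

Check each option against the DFA on short strings; one disagreement eliminates an option:
  (A) 0(0|1)*: agrees with the DFA on every string of length ≤ 6
  (B) (0|1)*00: on '0' the DFA goes p0 → p2 and accepts (p2 ∈ Accept), but the regex does not match it → eliminate
  (C) (0|1)*11(0|1)*: on '0' the DFA goes p0 → p2 and accepts (p2 ∈ Accept), but the regex does not match it → eliminate
  (D) (0|1)*1: on '0' the DFA goes p0 → p2 and accepts (p2 ∈ Accept), but the regex does not match it → eliminate
Only (A) is consistent with the DFA.
(A) 0(0|1)*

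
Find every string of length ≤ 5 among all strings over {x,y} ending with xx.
xx, xxx, yxx, xxxx, xyxx, yxxx, yyxx, xxxxx, xxyxx, xyxxx, xyyxx, yxxxx, yxyxx, yyxxx, yyyxx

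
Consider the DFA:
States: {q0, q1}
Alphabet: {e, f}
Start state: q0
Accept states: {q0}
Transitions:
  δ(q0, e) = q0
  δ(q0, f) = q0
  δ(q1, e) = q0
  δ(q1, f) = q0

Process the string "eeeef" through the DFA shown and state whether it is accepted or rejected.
Processing string "eeeef":
  q0 --e--> q0
  q0 --e--> q0
  q0 --e--> q0
  q0 --e--> q0
  q0 --f--> q0
Final state: q0
Accept states: {q0}
Yes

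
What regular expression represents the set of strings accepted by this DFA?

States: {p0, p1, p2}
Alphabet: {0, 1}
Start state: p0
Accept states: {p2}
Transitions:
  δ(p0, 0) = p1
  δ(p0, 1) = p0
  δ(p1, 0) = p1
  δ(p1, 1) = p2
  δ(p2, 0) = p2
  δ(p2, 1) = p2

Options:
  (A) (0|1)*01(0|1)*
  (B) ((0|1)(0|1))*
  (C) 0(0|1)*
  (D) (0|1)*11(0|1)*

Check each option against the DFA on short strings; one disagreement eliminates an option:
  (A) (0|1)*01(0|1)*: agrees with the DFA on every string of length ≤ 6
  (B) ((0|1)(0|1))*: on ε the DFA stays in p0 and rejects (p0 ∉ Accept), but the regex matches it → eliminate
  (C) 0(0|1)*: on '0' the DFA goes p0 → p1 and rejects (p1 ∉ Accept), but the regex matches it → eliminate
  (D) (0|1)*11(0|1)*: on '01' the DFA goes p0 → p1 → p2 and accepts (p2 ∈ Accept), but the regex does not match it → eliminate
Only (A) is consistent with the DFA.
(A) (0|1)*01(0|1)*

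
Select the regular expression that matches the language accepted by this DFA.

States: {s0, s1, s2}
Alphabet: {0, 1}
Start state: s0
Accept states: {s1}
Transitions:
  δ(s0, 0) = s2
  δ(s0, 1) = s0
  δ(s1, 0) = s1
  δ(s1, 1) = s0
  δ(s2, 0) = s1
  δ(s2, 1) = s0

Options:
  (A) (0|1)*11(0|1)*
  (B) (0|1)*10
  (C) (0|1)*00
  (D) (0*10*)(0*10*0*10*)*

Check each option against the DFA on short strings; one disagreement eliminates an option:
  (A) (0|1)*11(0|1)*: on '00' the DFA goes s0 → s2 → s1 and accepts (s1 ∈ Accept), but the regex does not match it → eliminate
  (B) (0|1)*10: on '00' the DFA goes s0 → s2 → s1 and accepts (s1 ∈ Accept), but the regex does not match it → eliminate
  (C) (0|1)*00: agrees with the DFA on every string of length ≤ 6
  (D) (0*10*)(0*10*0*10*)*: on '1' the DFA goes s0 → s0 and rejects (s0 ∉ Accept), but the regex matches it → eliminate
Only (C) is consistent with the DFA.
(C) (0|1)*00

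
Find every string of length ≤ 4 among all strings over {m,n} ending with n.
n, mn, nn, mmn, mnn, nmn, nnn, mmmn, mmnn, mnmn, mnnn, nmmn, nmnn, nnmn, nnnn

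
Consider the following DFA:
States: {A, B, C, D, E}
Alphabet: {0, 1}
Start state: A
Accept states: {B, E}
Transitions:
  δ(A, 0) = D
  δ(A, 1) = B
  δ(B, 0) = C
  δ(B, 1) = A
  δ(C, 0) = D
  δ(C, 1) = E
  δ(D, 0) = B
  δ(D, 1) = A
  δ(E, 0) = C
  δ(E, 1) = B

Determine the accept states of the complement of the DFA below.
Complement accept states = All states \ Original accept states
= {A, B, C, D, E} \ {B, E}
{A, C, D}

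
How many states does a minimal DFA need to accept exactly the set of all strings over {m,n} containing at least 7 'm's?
By Myhill–Nerode, count the distinguishable equivalence classes: 8 classes — having seen 0, 1, …, 6, or ≥7 copies of 'm'; any two classes i < j (j ≤ 7) are distinguished by the string m^(7−j), which takes class j to 7 copies (accepted) but leaves class i below 7 (rejected).
8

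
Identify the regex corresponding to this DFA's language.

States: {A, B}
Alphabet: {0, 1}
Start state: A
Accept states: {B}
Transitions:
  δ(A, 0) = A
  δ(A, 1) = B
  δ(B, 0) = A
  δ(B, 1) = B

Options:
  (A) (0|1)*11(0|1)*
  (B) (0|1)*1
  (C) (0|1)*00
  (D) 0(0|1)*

Check each option against the DFA on short strings; one disagreement eliminates an option:
  (A) (0|1)*11(0|1)*: on '1' the DFA goes A → B and accepts (B ∈ Accept), but the regex does not match it → eliminate
  (B) (0|1)*1: agrees with the DFA on every string of length ≤ 6
  (C) (0|1)*00: on '1' the DFA goes A → B and accepts (B ∈ Accept), but the regex does not match it → eliminate
  (D) 0(0|1)*: on '0' the DFA goes A → A and rejects (A ∉ Accept), but the regex matches it → eliminate
Only (B) is consistent with the DFA.
(B) (0|1)*1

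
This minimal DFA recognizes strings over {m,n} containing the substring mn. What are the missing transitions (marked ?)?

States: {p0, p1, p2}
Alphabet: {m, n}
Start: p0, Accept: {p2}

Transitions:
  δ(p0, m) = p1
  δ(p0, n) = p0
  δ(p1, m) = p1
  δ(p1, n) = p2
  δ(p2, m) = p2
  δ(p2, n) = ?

From the language and accept set, identify what each state tracks — p0: no m seen yet; p1: seen a m, waiting for n; p2: substring mn seen.
Each missing δ(q, a) is the state matching the new tracked value after reading a.
δ(p2, n) = p2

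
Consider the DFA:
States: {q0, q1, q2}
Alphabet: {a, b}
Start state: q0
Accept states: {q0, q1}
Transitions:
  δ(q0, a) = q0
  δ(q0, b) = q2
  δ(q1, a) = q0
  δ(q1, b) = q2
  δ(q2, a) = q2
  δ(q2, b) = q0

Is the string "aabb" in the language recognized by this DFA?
Processing string "aabb":
  q0 --a--> q0
  q0 --a--> q0
  q0 --b--> q2
  q2 --b--> q0
Final state: q0
Accept states: {q0, q1}
Yes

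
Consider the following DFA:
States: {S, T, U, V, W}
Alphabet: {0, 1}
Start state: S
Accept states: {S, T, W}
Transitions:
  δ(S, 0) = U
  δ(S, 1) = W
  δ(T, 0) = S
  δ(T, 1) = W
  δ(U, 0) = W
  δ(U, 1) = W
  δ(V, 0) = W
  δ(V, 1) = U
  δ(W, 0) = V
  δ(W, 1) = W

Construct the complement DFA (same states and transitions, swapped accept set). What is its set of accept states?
Complement accept states = All states \ Original accept states
= {S, T, U, V, W} \ {S, T, W}
{U, V}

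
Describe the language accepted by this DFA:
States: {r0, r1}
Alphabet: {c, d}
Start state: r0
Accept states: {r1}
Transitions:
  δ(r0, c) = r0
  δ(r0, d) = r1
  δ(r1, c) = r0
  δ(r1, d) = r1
Testing a few strings:
  'dc' → reject
  'ddd' → accept
  'c' → reject
  'd' → accept
State roles: r0=last symbol not d; r1=last symbol is d
All strings over {c,d} ending with d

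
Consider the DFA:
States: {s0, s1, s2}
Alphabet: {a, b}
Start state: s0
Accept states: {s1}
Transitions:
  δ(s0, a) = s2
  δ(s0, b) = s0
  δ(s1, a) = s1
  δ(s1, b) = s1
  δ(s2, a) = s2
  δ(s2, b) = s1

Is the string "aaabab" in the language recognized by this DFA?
Processing string "aaabab":
  s0 --a--> s2
  s2 --a--> s2
  s2 --a--> s2
  s2 --b--> s1
  s1 --a--> s1
  s1 --b--> s1
Final state: s1
Accept states: {s1}
Yes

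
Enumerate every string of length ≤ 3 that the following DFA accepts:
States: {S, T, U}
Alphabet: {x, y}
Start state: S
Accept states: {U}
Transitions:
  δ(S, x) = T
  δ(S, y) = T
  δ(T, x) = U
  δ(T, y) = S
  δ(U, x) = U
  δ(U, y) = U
xx, yx, xxx, xxy, yxx, yxy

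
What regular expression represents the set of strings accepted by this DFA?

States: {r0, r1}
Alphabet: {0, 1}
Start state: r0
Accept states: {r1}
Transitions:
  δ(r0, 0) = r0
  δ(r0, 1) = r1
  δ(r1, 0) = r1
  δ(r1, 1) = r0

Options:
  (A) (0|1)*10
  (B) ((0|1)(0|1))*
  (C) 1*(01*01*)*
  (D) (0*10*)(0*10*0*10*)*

Check each option against the DFA on short strings; one disagreement eliminates an option:
  (A) (0|1)*10: on '1' the DFA goes r0 → r1 and accepts (r1 ∈ Accept), but the regex does not match it → eliminate
  (B) ((0|1)(0|1))*: on ε the DFA stays in r0 and rejects (r0 ∉ Accept), but the regex matches it → eliminate
  (C) 1*(01*01*)*: on ε the DFA stays in r0 and rejects (r0 ∉ Accept), but the regex matches it → eliminate
  (D) (0*10*)(0*10*0*10*)*: agrees with the DFA on every string of length ≤ 6
Only (D) is consistent with the DFA.
(D) (0*10*)(0*10*0*10*)*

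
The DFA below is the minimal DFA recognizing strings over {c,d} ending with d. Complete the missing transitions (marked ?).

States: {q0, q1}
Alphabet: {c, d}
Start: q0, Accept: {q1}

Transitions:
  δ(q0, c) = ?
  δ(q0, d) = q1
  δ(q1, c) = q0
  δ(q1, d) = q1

From the language and accept set, identify what each state tracks — q0: last symbol not d; q1: last symbol is d.
Each missing δ(q, a) is the state matching the new tracked value after reading a.
δ(q0, c) = q0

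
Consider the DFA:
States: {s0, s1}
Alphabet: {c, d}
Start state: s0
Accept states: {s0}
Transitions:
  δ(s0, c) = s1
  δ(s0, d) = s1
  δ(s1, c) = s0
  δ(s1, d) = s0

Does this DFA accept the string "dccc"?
Processing string "dccc":
  s0 --d--> s1
  s1 --c--> s0
  s0 --c--> s1
  s1 --c--> s0
Final state: s0
Accept states: {s0}
Yes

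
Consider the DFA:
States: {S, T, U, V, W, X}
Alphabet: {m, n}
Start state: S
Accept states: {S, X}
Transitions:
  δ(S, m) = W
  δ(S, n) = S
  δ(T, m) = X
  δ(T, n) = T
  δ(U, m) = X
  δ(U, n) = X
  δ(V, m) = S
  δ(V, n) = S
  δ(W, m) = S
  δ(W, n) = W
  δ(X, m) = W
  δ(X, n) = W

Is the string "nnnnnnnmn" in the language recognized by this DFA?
Processing string "nnnnnnnmn":
  S --n--> S
  S --n--> S
  S --n--> S
  S --n--> S
  S --n--> S
  S --n--> S
  S --n--> S
  S --m--> W
  W --n--> W
Final state: W
Accept states: {S, X}
No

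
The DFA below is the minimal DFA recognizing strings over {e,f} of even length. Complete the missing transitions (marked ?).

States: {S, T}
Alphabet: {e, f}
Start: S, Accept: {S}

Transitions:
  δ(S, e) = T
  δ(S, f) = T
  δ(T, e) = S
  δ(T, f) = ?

From the language and accept set, identify what each state tracks — S: even length so far; T: odd length so far.
Each missing δ(q, a) is the state matching the new tracked value after reading a.
δ(T, f) = S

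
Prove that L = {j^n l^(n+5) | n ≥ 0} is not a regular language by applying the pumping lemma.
Assume L is regular with pumping length p. Idea: pumping the j-block breaks the fixed offset of 5.
Choose s = j^p l^(p+5) ∈ L. By the pumping lemma, s = xyz with |xy| ≤ p, |y| > 0, so y = j^k with k ≥ 1. Then xy²z = j^(p+k) l^(p+5). For this to be in L we would need p+5 = (p+k)+5, i.e. k = 0, contradicting k ≥ 1. So xy²z ∉ L.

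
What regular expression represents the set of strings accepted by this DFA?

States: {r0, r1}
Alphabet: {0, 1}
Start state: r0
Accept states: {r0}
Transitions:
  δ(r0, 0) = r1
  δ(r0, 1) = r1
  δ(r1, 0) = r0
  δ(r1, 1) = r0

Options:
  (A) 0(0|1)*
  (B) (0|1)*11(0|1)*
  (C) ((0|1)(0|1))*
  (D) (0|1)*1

Check each option against the DFA on short strings; one disagreement eliminates an option:
  (A) 0(0|1)*: on ε the DFA stays in r0 and accepts (r0 ∈ Accept), but the regex does not match it → eliminate
  (B) (0|1)*11(0|1)*: on ε the DFA stays in r0 and accepts (r0 ∈ Accept), but the regex does not match it → eliminate
  (C) ((0|1)(0|1))*: agrees with the DFA on every string of length ≤ 6
  (D) (0|1)*1: on ε the DFA stays in r0 and accepts (r0 ∈ Accept), but the regex does not match it → eliminate
Only (C) is consistent with the DFA.
(C) ((0|1)(0|1))*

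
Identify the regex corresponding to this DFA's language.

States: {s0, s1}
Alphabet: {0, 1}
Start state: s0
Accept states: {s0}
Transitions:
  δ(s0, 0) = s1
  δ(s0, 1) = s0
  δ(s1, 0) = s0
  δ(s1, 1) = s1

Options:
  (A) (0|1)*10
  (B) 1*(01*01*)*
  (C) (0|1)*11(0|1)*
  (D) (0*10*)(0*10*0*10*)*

Check each option against the DFA on short strings; one disagreement eliminates an option:
  (A) (0|1)*10: on ε the DFA stays in s0 and accepts (s0 ∈ Accept), but the regex does not match it → eliminate
  (B) 1*(01*01*)*: agrees with the DFA on every string of length ≤ 6
  (C) (0|1)*11(0|1)*: on ε the DFA stays in s0 and accepts (s0 ∈ Accept), but the regex does not match it → eliminate
  (D) (0*10*)(0*10*0*10*)*: on ε the DFA stays in s0 and accepts (s0 ∈ Accept), but the regex does not match it → eliminate
Only (B) is consistent with the DFA.
(B) 1*(01*01*)*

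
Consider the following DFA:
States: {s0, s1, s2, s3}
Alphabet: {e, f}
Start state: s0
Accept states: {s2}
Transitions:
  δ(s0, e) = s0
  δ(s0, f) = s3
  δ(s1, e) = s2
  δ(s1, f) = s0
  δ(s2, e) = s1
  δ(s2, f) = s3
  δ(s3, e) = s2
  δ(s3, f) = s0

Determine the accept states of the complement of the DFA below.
Complement accept states = All states \ Original accept states
= {s0, s1, s2, s3} \ {s2}
{s0, s1, s3}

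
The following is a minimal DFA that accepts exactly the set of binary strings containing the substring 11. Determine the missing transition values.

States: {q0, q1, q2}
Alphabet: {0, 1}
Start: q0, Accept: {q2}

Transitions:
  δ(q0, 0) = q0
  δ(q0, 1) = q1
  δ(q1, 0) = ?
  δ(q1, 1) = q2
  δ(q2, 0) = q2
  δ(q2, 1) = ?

From the language and accept set, identify what each state tracks — q0: no progress toward 11; q1: one trailing 1; q2: substring 11 seen.
Each missing δ(q, a) is the state matching the new tracked value after reading a.
δ(q1, 0) = q0; δ(q2, 1) = q2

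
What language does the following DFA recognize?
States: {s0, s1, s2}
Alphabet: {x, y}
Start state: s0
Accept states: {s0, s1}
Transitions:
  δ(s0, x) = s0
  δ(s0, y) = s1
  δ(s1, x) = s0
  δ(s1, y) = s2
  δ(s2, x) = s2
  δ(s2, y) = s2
Testing a few strings:
  'xxxy' → accept
  'yxx' → accept
  'yx' → accept
  'yxyy' → reject
State roles: s0=last symbol not y (ok); s1=last symbol y (ok); s2=saw yy (dead)
All strings over {x,y} with no two consecutive y's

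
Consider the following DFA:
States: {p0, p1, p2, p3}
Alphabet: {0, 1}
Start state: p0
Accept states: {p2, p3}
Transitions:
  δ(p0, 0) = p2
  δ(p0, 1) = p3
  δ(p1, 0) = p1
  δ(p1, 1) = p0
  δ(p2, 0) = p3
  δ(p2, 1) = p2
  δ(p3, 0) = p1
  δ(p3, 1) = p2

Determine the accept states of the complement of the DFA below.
Complement accept states = All states \ Original accept states
= {p0, p1, p2, p3} \ {p2, p3}
{p0, p1}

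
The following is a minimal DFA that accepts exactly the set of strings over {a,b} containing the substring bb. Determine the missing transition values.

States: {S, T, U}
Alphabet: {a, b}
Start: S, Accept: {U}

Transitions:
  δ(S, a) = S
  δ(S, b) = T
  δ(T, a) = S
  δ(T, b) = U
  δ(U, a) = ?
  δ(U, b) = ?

From the language and accept set, identify what each state tracks — S: no progress toward bb; T: one trailing b; U: substring bb seen.
Each missing δ(q, a) is the state matching the new tracked value after reading a.
δ(U, a) = U; δ(U, b) = U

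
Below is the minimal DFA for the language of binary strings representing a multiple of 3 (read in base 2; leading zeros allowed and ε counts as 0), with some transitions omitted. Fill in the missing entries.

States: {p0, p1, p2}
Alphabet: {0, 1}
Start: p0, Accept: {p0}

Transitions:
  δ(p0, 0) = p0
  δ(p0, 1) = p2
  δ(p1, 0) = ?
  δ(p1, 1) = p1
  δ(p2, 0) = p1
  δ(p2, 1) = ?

From the language and accept set, identify what each state tracks — p0: value ≡ 0 (mod 3); p1: value ≡ 2 (mod 3); p2: value ≡ 1 (mod 3).
Each missing δ(q, a) is the state matching the new tracked value after reading a.
δ(p1, 0) = p2; δ(p2, 1) = p0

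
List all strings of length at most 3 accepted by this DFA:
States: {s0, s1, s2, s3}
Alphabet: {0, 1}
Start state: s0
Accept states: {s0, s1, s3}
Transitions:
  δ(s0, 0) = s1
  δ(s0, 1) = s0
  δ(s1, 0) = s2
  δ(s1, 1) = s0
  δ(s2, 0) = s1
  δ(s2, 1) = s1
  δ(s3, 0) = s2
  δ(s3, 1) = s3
ε, 0, 1, 01, 10, 11, 000, 001, 010, 011, 101, 110, 111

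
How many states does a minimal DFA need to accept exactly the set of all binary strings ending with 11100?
By Myhill–Nerode, count the distinguishable equivalence classes: 6 classes — one per longest suffix of the input that is a prefix of '11100' (lengths 0 through 5); only the length-5 class is accepting.
6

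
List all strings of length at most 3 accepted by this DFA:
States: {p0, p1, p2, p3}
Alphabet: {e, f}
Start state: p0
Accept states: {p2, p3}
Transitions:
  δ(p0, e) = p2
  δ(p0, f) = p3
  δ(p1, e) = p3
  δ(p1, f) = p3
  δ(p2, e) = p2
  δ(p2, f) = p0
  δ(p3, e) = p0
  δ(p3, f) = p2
e, f, ee, ff, eee, efe, eff, fee, fef, ffe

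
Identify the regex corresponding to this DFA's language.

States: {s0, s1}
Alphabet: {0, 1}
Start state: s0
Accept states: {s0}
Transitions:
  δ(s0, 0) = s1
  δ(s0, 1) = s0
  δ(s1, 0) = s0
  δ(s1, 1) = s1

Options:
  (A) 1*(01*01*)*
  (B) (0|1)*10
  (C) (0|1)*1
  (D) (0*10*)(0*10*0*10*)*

Check each option against the DFA on short strings; one disagreement eliminates an option:
  (A) 1*(01*01*)*: agrees with the DFA on every string of length ≤ 6
  (B) (0|1)*10: on ε the DFA stays in s0 and accepts (s0 ∈ Accept), but the regex does not match it → eliminate
  (C) (0|1)*1: on ε the DFA stays in s0 and accepts (s0 ∈ Accept), but the regex does not match it → eliminate
  (D) (0*10*)(0*10*0*10*)*: on ε the DFA stays in s0 and accepts (s0 ∈ Accept), but the regex does not match it → eliminate
Only (A) is consistent with the DFA.
(A) 1*(01*01*)*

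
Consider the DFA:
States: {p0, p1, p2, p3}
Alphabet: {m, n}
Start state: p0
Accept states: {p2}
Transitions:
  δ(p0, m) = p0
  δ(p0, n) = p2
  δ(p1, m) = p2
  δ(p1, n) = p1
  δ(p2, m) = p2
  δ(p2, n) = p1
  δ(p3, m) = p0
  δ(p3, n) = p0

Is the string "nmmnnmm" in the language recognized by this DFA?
Processing string "nmmnnmm":
  p0 --n--> p2
  p2 --m--> p2
  p2 --m--> p2
  p2 --n--> p1
  p1 --n--> p1
  p1 --m--> p2
  p2 --m--> p2
Final state: p2
Accept states: {p2}
Yes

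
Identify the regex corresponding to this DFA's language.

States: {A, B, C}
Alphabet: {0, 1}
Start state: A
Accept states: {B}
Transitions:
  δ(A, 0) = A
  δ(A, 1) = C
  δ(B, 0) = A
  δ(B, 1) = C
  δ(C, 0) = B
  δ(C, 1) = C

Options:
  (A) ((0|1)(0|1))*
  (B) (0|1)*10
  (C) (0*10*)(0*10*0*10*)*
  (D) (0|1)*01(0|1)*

Check each option against the DFA on short strings; one disagreement eliminates an option:
  (A) ((0|1)(0|1))*: on ε the DFA stays in A and rejects (A ∉ Accept), but the regex matches it → eliminate
  (B) (0|1)*10: agrees with the DFA on every string of length ≤ 6
  (C) (0*10*)(0*10*0*10*)*: on '1' the DFA goes A → C and rejects (C ∉ Accept), but the regex matches it → eliminate
  (D) (0|1)*01(0|1)*: on '01' the DFA goes A → A → C and rejects (C ∉ Accept), but the regex matches it → eliminate
Only (B) is consistent with the DFA.
(B) (0|1)*10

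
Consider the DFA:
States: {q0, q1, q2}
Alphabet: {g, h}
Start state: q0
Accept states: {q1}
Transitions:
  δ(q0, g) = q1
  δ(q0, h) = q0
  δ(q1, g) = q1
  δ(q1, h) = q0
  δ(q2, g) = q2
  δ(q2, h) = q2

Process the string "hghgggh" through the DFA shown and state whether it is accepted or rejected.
Processing string "hghgggh":
  q0 --h--> q0
  q0 --g--> q1
  q1 --h--> q0
  q0 --g--> q1
  q1 --g--> q1
  q1 --g--> q1
  q1 --h--> q0
Final state: q0
Accept states: {q1}
No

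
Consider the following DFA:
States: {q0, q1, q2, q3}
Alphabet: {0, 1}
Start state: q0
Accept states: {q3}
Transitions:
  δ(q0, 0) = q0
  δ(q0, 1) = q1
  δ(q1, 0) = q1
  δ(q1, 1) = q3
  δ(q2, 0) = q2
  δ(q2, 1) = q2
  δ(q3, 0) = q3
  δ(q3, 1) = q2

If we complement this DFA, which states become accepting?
Complement accept states = All states \ Original accept states
= {q0, q1, q2, q3} \ {q3}
{q0, q1, q2}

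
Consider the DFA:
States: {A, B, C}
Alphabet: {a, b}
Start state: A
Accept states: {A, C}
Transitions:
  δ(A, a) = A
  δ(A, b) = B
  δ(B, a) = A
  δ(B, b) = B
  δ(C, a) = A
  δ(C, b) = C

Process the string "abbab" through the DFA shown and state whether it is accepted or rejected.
Processing string "abbab":
  A --a--> A
  A --b--> B
  B --b--> B
  B --a--> A
  A --b--> B
Final state: B
Accept states: {A, C}
No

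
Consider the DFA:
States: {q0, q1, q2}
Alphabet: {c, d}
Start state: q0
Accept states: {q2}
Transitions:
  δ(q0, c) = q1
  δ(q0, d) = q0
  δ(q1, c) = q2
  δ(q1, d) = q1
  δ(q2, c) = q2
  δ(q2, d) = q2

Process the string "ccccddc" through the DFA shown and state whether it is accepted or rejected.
Processing string "ccccddc":
  q0 --c--> q1
  q1 --c--> q2
  q2 --c--> q2
  q2 --c--> q2
  q2 --d--> q2
  q2 --d--> q2
  q2 --c--> q2
Final state: q2
Accept states: {q2}
Yes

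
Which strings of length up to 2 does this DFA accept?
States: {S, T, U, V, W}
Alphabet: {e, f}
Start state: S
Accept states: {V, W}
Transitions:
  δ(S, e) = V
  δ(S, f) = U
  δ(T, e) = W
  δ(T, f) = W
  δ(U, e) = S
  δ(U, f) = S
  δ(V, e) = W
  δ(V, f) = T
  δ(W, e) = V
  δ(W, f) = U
e, ee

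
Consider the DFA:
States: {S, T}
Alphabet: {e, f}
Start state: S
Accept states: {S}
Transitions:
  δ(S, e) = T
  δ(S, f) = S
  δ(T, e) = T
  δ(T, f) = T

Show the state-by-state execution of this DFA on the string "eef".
read 'e': S → T
  read 'e': T → T
  read 'f': T → T
S -> T -> T -> T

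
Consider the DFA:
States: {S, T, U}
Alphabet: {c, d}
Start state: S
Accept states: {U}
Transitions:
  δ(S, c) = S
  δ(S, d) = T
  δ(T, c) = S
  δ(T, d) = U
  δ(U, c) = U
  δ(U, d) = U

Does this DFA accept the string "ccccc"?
Processing string "ccccc":
  S --c--> S
  S --c--> S
  S --c--> S
  S --c--> S
  S --c--> S
Final state: S
Accept states: {U}
No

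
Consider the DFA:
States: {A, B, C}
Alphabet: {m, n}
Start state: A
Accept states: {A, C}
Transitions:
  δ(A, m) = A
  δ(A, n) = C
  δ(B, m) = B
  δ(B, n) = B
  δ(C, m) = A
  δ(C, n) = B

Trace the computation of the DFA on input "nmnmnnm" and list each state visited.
read 'n': A → C
  read 'm': C → A
  read 'n': A → C
  read 'm': C → A
  read 'n': A → C
  read 'n': C → B
  read 'm': B → B
A -> C -> A -> C -> A -> C -> B -> B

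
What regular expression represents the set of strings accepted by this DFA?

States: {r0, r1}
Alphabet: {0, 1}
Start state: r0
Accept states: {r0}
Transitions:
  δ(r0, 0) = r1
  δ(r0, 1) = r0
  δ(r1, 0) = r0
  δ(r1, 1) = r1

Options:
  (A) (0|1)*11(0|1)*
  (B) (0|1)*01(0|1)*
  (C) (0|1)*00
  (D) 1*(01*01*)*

Check each option against the DFA on short strings; one disagreement eliminates an option:
  (A) (0|1)*11(0|1)*: on ε the DFA stays in r0 and accepts (r0 ∈ Accept), but the regex does not match it → eliminate
  (B) (0|1)*01(0|1)*: on ε the DFA stays in r0 and accepts (r0 ∈ Accept), but the regex does not match it → eliminate
  (C) (0|1)*00: on ε the DFA stays in r0 and accepts (r0 ∈ Accept), but the regex does not match it → eliminate
  (D) 1*(01*01*)*: agrees with the DFA on every string of length ≤ 6
Only (D) is consistent with the DFA.
(D) 1*(01*01*)*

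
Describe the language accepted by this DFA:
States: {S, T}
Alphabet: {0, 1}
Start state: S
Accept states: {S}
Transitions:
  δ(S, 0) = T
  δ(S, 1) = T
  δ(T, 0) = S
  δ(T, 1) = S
Testing a few strings:
  '10' → accept
  '11' → accept
  '110' → reject
  '101' → reject
State roles: S=even length so far; T=odd length so far
All binary strings of even length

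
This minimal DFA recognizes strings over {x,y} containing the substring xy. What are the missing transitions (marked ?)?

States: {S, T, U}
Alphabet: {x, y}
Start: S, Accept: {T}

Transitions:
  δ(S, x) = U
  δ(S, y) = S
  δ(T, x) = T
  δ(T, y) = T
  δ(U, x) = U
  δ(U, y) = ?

From the language and accept set, identify what each state tracks — S: no x seen yet; T: substring xy seen; U: seen a x, waiting for y.
Each missing δ(q, a) is the state matching the new tracked value after reading a.
δ(U, y) = T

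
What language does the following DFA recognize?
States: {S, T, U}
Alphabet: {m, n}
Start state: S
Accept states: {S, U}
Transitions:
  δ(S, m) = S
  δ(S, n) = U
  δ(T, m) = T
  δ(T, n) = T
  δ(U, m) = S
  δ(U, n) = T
Testing a few strings:
  'nm' → accept
  'mm' → accept
  'm' → accept
  'nmm' → accept
State roles: S=last symbol not n (ok); T=saw nn (dead); U=last symbol n (ok)
All strings over {m,n} with no two consecutive n's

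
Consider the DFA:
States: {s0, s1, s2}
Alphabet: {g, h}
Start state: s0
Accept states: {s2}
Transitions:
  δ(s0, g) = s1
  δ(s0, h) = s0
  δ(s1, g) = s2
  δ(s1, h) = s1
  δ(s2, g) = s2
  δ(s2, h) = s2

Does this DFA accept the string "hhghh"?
Processing string "hhghh":
  s0 --h--> s0
  s0 --h--> s0
  s0 --g--> s1
  s1 --h--> s1
  s1 --h--> s1
Final state: s1
Accept states: {s2}
No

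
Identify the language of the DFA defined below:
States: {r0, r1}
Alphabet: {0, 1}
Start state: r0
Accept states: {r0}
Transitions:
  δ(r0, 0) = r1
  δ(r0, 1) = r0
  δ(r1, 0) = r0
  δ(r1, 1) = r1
Testing a few strings:
  '11' → accept
  '0' → reject
  '1' → accept
  '10' → reject
State roles: r0=even number of 0's so far; r1=odd number of 0's so far
All binary strings with an even number of 0's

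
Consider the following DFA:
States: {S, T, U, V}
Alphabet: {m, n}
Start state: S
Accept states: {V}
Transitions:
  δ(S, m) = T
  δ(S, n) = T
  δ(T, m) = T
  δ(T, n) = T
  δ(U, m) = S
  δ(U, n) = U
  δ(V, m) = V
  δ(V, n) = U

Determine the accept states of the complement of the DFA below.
Complement accept states = All states \ Original accept states
= {S, T, U, V} \ {V}
{S, T, U}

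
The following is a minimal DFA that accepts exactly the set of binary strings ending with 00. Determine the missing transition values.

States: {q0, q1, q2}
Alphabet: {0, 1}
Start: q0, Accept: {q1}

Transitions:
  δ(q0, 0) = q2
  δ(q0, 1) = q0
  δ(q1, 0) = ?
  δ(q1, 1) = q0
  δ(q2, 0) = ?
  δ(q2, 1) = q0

From the language and accept set, identify what each state tracks — q0: last symbol not 0; q1: two trailing 0's; q2: one trailing 0.
Each missing δ(q, a) is the state matching the new tracked value after reading a.
δ(q1, 0) = q1; δ(q2, 0) = q1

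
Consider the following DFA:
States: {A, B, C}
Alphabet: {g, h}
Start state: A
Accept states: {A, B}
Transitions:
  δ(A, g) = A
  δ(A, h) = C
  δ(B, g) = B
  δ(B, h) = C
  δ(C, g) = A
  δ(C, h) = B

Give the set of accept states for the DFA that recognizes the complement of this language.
Complement accept states = All states \ Original accept states
= {A, B, C} \ {A, B}
{C}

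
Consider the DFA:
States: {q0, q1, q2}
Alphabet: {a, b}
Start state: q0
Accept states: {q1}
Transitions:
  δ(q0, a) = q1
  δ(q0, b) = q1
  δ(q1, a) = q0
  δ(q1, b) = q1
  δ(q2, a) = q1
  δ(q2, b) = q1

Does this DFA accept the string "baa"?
Processing string "baa":
  q0 --b--> q1
  q1 --a--> q0
  q0 --a--> q1
Final state: q1
Accept states: {q1}
Yes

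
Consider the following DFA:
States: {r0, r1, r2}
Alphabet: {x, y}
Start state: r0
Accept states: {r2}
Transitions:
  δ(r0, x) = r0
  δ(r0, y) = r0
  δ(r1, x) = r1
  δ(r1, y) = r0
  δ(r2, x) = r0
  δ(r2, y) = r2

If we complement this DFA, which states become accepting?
Complement accept states = All states \ Original accept states
= {r0, r1, r2} \ {r2}
{r0, r1}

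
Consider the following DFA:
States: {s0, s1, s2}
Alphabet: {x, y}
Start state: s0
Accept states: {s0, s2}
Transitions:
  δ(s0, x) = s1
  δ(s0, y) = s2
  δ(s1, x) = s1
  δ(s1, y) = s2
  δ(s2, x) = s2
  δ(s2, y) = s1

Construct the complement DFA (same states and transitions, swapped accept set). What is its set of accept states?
Complement accept states = All states \ Original accept states
= {s0, s1, s2} \ {s0, s2}
{s1}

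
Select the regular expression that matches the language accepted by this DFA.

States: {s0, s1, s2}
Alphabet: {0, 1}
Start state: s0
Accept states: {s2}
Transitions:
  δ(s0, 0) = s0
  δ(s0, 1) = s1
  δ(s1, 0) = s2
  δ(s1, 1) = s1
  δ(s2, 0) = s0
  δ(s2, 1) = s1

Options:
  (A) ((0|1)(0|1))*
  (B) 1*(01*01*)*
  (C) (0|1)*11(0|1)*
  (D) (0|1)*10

Check each option against the DFA on short strings; one disagreement eliminates an option:
  (A) ((0|1)(0|1))*: on ε the DFA stays in s0 and rejects (s0 ∉ Accept), but the regex matches it → eliminate
  (B) 1*(01*01*)*: on ε the DFA stays in s0 and rejects (s0 ∉ Accept), but the regex matches it → eliminate
  (C) (0|1)*11(0|1)*: on '10' the DFA goes s0 → s1 → s2 and accepts (s2 ∈ Accept), but the regex does not match it → eliminate
  (D) (0|1)*10: agrees with the DFA on every string of length ≤ 6
Only (D) is consistent with the DFA.
(D) (0|1)*10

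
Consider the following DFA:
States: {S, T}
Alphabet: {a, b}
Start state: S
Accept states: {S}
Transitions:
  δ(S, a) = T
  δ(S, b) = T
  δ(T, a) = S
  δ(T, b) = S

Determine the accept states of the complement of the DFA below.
Complement accept states = All states \ Original accept states
= {S, T} \ {S}
{T}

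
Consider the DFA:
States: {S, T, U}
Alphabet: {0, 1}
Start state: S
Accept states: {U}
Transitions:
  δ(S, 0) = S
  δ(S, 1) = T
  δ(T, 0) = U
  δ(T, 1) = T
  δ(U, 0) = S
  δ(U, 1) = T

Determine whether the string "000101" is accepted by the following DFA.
Processing string "000101":
  S --0--> S
  S --0--> S
  S --0--> S
  S --1--> T
  T --0--> U
  U --1--> T
Final state: T
Accept states: {U}
No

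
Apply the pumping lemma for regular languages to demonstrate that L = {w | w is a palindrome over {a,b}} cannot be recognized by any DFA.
Assume L is regular with pumping length p. Idea: pumping the leading a-block breaks the symmetry.
Choose s = a^p b a^p (a palindrome of length 2p+1 ≥ p). By the pumping lemma, s = xyz with |xy| ≤ p, |y| > 0, so y = a^k with k > 0 (xy lies entirely in the first a^p). Then xy²z = a^(p+k) b a^p, which is not a palindrome since p+k ≠ p.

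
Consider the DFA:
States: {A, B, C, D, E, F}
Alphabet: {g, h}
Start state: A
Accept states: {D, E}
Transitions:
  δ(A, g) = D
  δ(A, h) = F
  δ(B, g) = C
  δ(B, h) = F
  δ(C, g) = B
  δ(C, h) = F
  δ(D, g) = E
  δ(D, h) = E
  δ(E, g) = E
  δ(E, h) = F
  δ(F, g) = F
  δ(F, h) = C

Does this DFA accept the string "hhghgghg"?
Processing string "hhghgghg":
  A --h--> F
  F --h--> C
  C --g--> B
  B --h--> F
  F --g--> F
  F --g--> F
  F --h--> C
  C --g--> B
Final state: B
Accept states: {D, E}
No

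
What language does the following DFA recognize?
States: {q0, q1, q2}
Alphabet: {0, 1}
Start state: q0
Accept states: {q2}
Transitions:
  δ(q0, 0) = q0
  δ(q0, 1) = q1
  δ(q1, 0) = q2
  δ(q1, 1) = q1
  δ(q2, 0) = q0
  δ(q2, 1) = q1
Testing a few strings:
  '1100' → reject
  '1001' → reject
  '10' → accept
  '100' → reject
State roles: q0=no suffix match; q1=one trailing 1; q2=suffix is 10
All binary strings ending with 10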